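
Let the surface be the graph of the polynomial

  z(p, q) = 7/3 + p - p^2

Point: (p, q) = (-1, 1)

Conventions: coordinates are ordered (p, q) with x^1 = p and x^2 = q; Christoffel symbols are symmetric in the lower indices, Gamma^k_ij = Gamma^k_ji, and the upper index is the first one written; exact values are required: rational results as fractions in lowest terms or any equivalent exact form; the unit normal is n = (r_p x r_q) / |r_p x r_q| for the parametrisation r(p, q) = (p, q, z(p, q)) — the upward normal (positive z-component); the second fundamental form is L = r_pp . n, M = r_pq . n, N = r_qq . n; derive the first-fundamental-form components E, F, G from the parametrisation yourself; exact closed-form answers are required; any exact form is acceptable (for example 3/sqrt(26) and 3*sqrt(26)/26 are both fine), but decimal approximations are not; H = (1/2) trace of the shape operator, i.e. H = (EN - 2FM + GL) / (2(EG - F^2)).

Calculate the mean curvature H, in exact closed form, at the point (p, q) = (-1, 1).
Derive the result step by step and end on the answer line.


z_p = 3, z_q = 0, z_pp = -2, z_pq = 0, z_qq = 0
E = 10, F = 0, G = 1; answer radicand W^2 = 10
unnormalised second-form numerators: l = -2, m = 0, n = 0; L = l/sqrt(10), and similarly M = m/sqrt(W^2), N = n/sqrt(W^2)
H = (E*n - 2*F*m + G*l) / (2*(EG - F^2)*sqrt(W^2)); E*n - 2*F*m + G*l = -2, EG - F^2 = 10, so H = (-1/10)/sqrt(10)

Answer: H = -sqrt(10)/100


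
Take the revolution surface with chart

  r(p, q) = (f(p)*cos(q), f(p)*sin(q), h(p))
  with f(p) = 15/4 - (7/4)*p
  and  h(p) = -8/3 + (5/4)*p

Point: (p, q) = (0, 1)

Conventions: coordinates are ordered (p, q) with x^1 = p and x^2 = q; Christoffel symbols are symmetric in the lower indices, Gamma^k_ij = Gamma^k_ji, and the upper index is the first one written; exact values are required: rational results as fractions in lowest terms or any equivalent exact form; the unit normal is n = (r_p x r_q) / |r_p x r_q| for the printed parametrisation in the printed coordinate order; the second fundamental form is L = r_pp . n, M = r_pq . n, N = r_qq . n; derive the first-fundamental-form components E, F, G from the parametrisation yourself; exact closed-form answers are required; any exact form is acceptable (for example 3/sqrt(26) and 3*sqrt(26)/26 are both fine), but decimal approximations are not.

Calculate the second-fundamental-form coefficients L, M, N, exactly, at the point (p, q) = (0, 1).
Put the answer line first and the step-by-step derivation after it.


Answer: L = 0, M = 0, N = 75*sqrt(74)/296

f = 15/4, f' = -7/4, f'' = 0, h' = 5/4, h'' = 0
E = 37/8, F = 0, G = 225/16; answer radicand W^2 = 37/8
unnormalised second-form numerators: l = 0, m = 0, n = 75/16; L = l/sqrt(37/8), and similarly M = m/sqrt(W^2), N = n/sqrt(W^2)


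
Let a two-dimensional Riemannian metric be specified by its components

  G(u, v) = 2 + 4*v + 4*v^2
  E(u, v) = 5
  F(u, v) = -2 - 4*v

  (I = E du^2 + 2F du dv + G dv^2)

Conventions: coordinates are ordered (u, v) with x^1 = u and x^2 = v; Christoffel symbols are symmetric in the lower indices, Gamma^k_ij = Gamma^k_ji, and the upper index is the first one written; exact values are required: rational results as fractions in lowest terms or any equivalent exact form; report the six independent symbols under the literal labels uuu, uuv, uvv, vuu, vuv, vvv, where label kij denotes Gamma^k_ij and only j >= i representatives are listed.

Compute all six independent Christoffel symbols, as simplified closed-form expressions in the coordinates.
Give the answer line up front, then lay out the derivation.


Answer: Gamma_uuu = 0, Gamma_uuv = 0, Gamma_uvv = -2/(2*v^2 + 2*v + 3), Gamma_vuu = 0, Gamma_vuv = 0, Gamma_vvv = (2*v + 1)/(2*v^2 + 2*v + 3)

E = 5; F = -2 - 4*v; G = 2 + 4*v + 4*v^2
Gamma^k_ij = (1/2) g^{kl} (d_i g_jl + d_j g_il - d_l g_ij), with g^inv = (1/(EG-F^2)) [[G, -F], [-F, E]]
first partials: E_u = 0, E_v = 0, F_u = 0, F_v = -4, G_u = 0, G_v = 4 + 8*v
D = EG - F^2 = 6 + 4*v + 4*v^2
expanded: Gamma^u_uu = (G E_u - 2F F_u + F E_v)/(2D), Gamma^u_uv = (G E_v - F G_u)/(2D), Gamma^u_vv = (2G F_v - G G_u - F G_v)/(2D), Gamma^v_uu = (2E F_u - E E_v - F E_u)/(2D), Gamma^v_uv = (E G_u - F E_v)/(2D), Gamma^v_vv = (E G_v - 2F F_v + F G_u)/(2D); substitute and cancel common factors


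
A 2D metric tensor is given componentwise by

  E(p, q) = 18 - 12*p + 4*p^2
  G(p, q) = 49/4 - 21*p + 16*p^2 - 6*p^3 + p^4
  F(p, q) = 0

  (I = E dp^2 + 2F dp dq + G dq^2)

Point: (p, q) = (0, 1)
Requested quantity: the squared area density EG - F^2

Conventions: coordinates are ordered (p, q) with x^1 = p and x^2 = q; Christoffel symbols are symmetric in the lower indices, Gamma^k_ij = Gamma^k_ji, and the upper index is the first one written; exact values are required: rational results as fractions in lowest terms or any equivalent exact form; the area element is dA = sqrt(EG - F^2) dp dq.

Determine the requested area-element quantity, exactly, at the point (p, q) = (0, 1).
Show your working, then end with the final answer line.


E = 18, F = 0, G = 49/4; EG - F^2 = 441/2

Answer: EG - F^2 = 441/2


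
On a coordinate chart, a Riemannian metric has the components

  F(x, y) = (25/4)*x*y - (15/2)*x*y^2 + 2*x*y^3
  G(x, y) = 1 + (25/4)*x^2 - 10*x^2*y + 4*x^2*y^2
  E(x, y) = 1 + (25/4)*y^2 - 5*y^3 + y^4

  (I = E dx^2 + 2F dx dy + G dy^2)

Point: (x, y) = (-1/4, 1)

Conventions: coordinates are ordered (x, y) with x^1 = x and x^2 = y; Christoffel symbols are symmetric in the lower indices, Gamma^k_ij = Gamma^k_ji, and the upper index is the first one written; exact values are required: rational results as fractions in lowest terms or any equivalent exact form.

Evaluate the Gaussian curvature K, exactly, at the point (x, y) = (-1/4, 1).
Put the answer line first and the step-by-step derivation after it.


Answer: K = -1024/43681

E = 13/4, F = -3/16, G = 65/64, EG - F^2 = 209/64 at the point
E_x = 0, E_y = 3/2, F_x = 3/4, F_y = 11/16, G_x = -1/8, G_y = -1/8
E_yy = -11/2, F_xy = -11/4, G_xx = 1/2
K follows from Brioschi's formula, (det M1 - det M2)/(EG - F^2)^2.
M1 = [[-E_yy/2 + F_xy - G_xx/2, E_x/2, F_x - E_y/2], [F_y - G_x/2, E, F], [G_y/2, F, G]] = [[-1/4, 0, 0], [3/4, 13/4, -3/16], [-1/16, -3/16, 65/64]]; det M1 = -209/256
M2 = [[0, E_y/2, G_x/2], [E_y/2, E, F], [G_x/2, F, G]] = [[0, 3/4, -1/16], [3/4, 13/4, -3/16], [-1/16, -3/16, 65/64]]; det M2 = -145/256
det M1 - det M2 = -1/4; K = -1/4 / (209/64)^2 = -1024/43681


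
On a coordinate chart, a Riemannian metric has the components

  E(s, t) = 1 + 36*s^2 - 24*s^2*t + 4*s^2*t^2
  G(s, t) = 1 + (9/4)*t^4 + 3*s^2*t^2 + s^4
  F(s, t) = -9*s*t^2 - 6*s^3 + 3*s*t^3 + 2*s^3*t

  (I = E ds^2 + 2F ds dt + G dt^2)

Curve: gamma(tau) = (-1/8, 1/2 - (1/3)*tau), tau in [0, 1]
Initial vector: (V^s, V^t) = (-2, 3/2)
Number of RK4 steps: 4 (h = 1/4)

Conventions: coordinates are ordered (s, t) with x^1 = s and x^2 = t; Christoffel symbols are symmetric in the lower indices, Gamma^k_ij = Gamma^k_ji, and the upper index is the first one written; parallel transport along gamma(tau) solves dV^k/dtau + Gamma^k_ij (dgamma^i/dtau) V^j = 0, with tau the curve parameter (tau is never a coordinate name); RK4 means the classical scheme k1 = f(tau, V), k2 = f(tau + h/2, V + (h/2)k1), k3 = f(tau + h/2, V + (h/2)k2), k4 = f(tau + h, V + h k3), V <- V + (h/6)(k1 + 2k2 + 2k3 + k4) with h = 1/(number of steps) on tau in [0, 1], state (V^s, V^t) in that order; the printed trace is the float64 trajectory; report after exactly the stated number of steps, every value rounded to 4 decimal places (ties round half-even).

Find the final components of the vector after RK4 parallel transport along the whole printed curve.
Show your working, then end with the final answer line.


gamma'(tau) = (0, -1/3); f(tau, V)^k = -Gamma^k_ij(gamma(tau)) gamma'^i(tau) V^j; h = 1/4; intermediate values shown to 6 dp
curve data and Christoffel symbols at the stage parameters:
  tau = 0.000000: gamma = (-0.125000, 0.500000), gamma' = (0.000000, -0.333333); Gamma_sss = -2.024996, Gamma_sst = -0.101250, Gamma_stt = 0.607499, Gamma_tss = -1.265623, Gamma_tst = -0.063281, Gamma_ttt = 0.379687
  tau = 0.125000: gamma = (-0.125000, 0.458333), gamma' = (0.000000, -0.333333); Gamma_sss = -2.134662, Gamma_sst = -0.104983, Gamma_stt = 0.577409, Gamma_tss = -1.111074, Gamma_tst = -0.054643, Gamma_ttt = 0.300536
  tau = 0.250000: gamma = (-0.125000, 0.416667), gamma' = (0.000000, -0.333333); Gamma_sss = -2.234518, Gamma_sst = -0.108122, Gamma_stt = 0.540609, Gamma_tss = -0.955076, Gamma_tst = -0.046213, Gamma_ttt = 0.231067
  tau = 0.375000: gamma = (-0.125000, 0.375000), gamma' = (0.000000, -0.333333); Gamma_sss = -2.324781, Gamma_sst = -0.110704, Gamma_stt = 0.498167, Gamma_tss = -0.802603, Gamma_tst = -0.038219, Gamma_ttt = 0.171986
  tau = 0.500000: gamma = (-0.125000, 0.333333), gamma' = (0.000000, -0.333333); Gamma_sss = -2.406183, Gamma_sst = -0.112790, Gamma_stt = 0.451159, Gamma_tss = -0.657941, Gamma_tst = -0.030841, Gamma_ttt = 0.123364
  tau = 0.625000: gamma = (-0.125000, 0.291667), gamma' = (0.000000, -0.333333); Gamma_sss = -2.479813, Gamma_sst = -0.114453, Gamma_stt = 0.400585, Gamma_tss = -0.524576, Gamma_tst = -0.024211, Gamma_ttt = 0.084739
  tau = 0.750000: gamma = (-0.125000, 0.250000), gamma' = (0.000000, -0.333333); Gamma_sss = -2.546950, Gamma_sst = -0.115770, Gamma_stt = 0.347311, Gamma_tss = -0.405197, Gamma_tst = -0.018418, Gamma_ttt = 0.055254
  tau = 0.875000: gamma = (-0.125000, 0.208333), gamma' = (0.000000, -0.333333); Gamma_sss = -2.608924, Gamma_sst = -0.116817, Gamma_stt = 0.292044, Gamma_tss = -0.301779, Gamma_tst = -0.013512, Gamma_ttt = 0.033781
  tau = 1.000000: gamma = (-0.125000, 0.166667), gamma' = (0.000000, -0.333333); Gamma_sss = -2.667003, Gamma_sst = -0.117662, Gamma_stt = 0.235324, Gamma_tss = -0.215713, Gamma_tst = -0.009517, Gamma_ttt = 0.019034
step 0: V^s = -2.0000, V^t = 1.5000
step 1: k1 = (0.371249, 0.232031), k2 = (0.362652, 0.188757), k3 = (0.361648, 0.188235), k4 = (0.347607, 0.148574); V <- V + (h/6)(k1 + 2k2 + 2k3 + k4): V^s = -1.9097, V^t = 1.5473
step 2: k1 = (0.347650, 0.148592), k2 = (0.328885, 0.113543), k3 = (0.328244, 0.113322), k4 = (0.305662, 0.083580); V <- V + (h/6)(k1 + 2k2 + 2k3 + k4): V^s = -1.8277, V^t = 1.5759
step 3: k1 = (0.305703, 0.083591), k2 = (0.280087, 0.059249), k3 = (0.279803, 0.059189), k4 = (0.251982, 0.040088); V <- V + (h/6)(k1 + 2k2 + 2k3 + k4): V^s = -1.7578, V^t = 1.5909
step 4: k1 = (0.252011, 0.040093), k2 = (0.222578, 0.025746), k3 = (0.222546, 0.025742), k4 = (0.192056, 0.015534); V <- V + (h/6)(k1 + 2k2 + 2k3 + k4): V^s = -1.7022, V^t = 1.5975

Answer: V^s = -1.7022, V^t = 1.5975


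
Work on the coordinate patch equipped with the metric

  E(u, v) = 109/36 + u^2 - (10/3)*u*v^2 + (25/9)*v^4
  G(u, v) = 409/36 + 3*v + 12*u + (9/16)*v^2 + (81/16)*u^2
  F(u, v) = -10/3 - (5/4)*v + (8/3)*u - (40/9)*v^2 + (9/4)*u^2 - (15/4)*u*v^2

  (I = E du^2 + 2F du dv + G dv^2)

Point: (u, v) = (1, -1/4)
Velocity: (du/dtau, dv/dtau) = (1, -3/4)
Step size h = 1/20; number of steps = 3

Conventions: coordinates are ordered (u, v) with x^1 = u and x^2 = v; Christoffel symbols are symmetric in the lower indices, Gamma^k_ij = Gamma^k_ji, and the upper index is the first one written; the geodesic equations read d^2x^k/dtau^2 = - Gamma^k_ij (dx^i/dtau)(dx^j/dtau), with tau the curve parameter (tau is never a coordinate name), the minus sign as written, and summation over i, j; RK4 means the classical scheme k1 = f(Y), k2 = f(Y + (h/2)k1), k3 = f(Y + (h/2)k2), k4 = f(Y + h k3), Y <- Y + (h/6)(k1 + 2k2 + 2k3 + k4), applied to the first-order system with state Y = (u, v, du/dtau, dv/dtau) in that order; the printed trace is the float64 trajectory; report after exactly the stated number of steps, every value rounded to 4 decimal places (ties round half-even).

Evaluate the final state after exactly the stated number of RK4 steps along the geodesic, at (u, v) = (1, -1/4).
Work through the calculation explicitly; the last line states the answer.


f(Y) = (du/dtau, dv/dtau, -Gamma^u_ij Y'^i Y'^j, -Gamma^v_ij Y'^i Y'^j) with the Gammas evaluated at the stage position; h = 0.050000; intermediate values shown to 6 dp
step 0: u = 1.0000, v = -0.2500, du/dtau = 1.0000, dv/dtau = -0.7500
step 1:
  k1: at (u, v) = (1.000000, -0.250000), (du/dtau, dv/dtau) = (1.000000, -0.750000); Gamma_uuu = 0.156051, Gamma_uuv = 0.051607, Gamma_uvv = -2.202266, Gamma_vuu = 0.215449, Gamma_vuv = 0.396665, Gamma_vvv = 0.159033; k1 = (1.000000, -0.750000, 1.160135, 0.290092)
  k2: at (u, v) = (1.025000, -0.268750), (du/dtau, dv/dtau) = (1.029003, -0.742748); Gamma_uuu = 0.152631, Gamma_uuv = 0.057099, Gamma_uvv = -2.138982, Gamma_vuu = 0.211552, Gamma_vuv = 0.393536, Gamma_vvv = 0.161617; k2 = (1.029003, -0.742748, 1.105688, 0.288390)
  k3: at (u, v) = (1.025725, -0.268569), (du/dtau, dv/dtau) = (1.027642, -0.742790); Gamma_uuu = 0.152498, Gamma_uuv = 0.056594, Gamma_uvv = -2.139832, Gamma_vuu = 0.211523, Gamma_vuv = 0.393449, Gamma_vvv = 0.161999; k3 = (1.027642, -0.742790, 1.105979, 0.287897)
  k4: at (u, v) = (1.051382, -0.287140), (du/dtau, dv/dtau) = (1.055299, -0.735605); Gamma_uuu = 0.149251, Gamma_uuv = 0.062322, Gamma_uvv = -2.076656, Gamma_vuu = 0.207637, Gamma_vuv = 0.390189, Gamma_vvv = 0.163877; k4 = (1.055299, -0.735605, 1.054256, 0.285882)
  Y <- Y + (h/6)(k1 + 2k2 + 2k3 + k4): u = 1.0514, v = -0.2871, du/dtau = 1.0553, dv/dtau = -0.7356
step 2:
  k1: at (u, v) = (1.051405, -0.287139), (du/dtau, dv/dtau) = (1.055314, -0.735595); Gamma_uuu = 0.149247, Gamma_uuv = 0.062312, Gamma_uvv = -2.076663, Gamma_vuu = 0.207636, Gamma_vuv = 0.390186, Gamma_vvv = 0.163886; k1 = (1.055314, -0.735595, 1.054213, 0.285870)
  k2: at (u, v) = (1.077788, -0.305529), (du/dtau, dv/dtau) = (1.081670, -0.728449); Gamma_uuu = 0.146151, Gamma_uuv = 0.068220, Gamma_uvv = -2.013483, Gamma_vuu = 0.203763, Gamma_vuv = 0.386791, Gamma_vvv = 0.165125; k2 = (1.081670, -0.728449, 1.004938, 0.283511)
  k3: at (u, v) = (1.078447, -0.305350), (du/dtau, dv/dtau) = (1.080438, -0.728508); Gamma_uuu = 0.146035, Gamma_uuv = 0.067765, Gamma_uvv = -2.014313, Gamma_vuu = 0.203739, Gamma_vuv = 0.386714, Gamma_vvv = 0.165462; k3 = (1.080438, -0.728508, 1.005247, 0.283121)
  k4: at (u, v) = (1.105427, -0.323564), (du/dtau, dv/dtau) = (1.105577, -0.721439); Gamma_uuu = 0.143108, Gamma_uuv = 0.073908, Gamma_uvv = -1.950955, Gamma_vuu = 0.199894, Gamma_vuv = 0.383205, Gamma_vvv = 0.166031; k4 = (1.105577, -0.721439, 0.958400, 0.280549)
  Y <- Y + (h/6)(k1 + 2k2 + 2k3 + k4): u = 1.1054, v = -0.3236, du/dtau = 1.1056, dv/dtau = -0.7214
step 3:
  k1: at (u, v) = (1.105447, -0.323564), (du/dtau, dv/dtau) = (1.105589, -0.721431); Gamma_uuu = 0.143105, Gamma_uuv = 0.073898, Gamma_uvv = -1.950963, Gamma_vuu = 0.199892, Gamma_vuv = 0.383203, Gamma_vvv = 0.166039; k1 = (1.105589, -0.721431, 0.958367, 0.280539)
  k2: at (u, v) = (1.133087, -0.341599), (du/dtau, dv/dtau) = (1.129548, -0.714418); Gamma_uuu = 0.140328, Gamma_uuv = 0.080223, Gamma_uvv = -1.887330, Gamma_vuu = 0.196075, Gamma_vuv = 0.379579, Gamma_vvv = 0.165999; k2 = (1.129548, -0.714418, 0.913714, 0.277724)
  k3: at (u, v) = (1.133686, -0.341424), (du/dtau, dv/dtau) = (1.128432, -0.714488); Gamma_uuu = 0.140227, Gamma_uuv = 0.079813, Gamma_uvv = -1.888143, Gamma_vuu = 0.196056, Gamma_vuv = 0.379511, Gamma_vvv = 0.166299; k3 = (1.128432, -0.714488, 0.914025, 0.277418)
  k4: at (u, v) = (1.161869, -0.359288), (du/dtau, dv/dtau) = (1.151290, -0.707560); Gamma_uuu = 0.137611, Gamma_uuv = 0.086367, Gamma_uvv = -1.824080, Gamma_vuu = 0.192279, Gamma_vuv = 0.375791, Gamma_vvv = 0.165627; k4 = (1.151290, -0.707560, 0.871521, 0.274465)
  Y <- Y + (h/6)(k1 + 2k2 + 2k3 + k4): u = 1.1619, v = -0.3593, du/dtau = 1.1513, dv/dtau = -0.7076

Answer: u = 1.1619, v = -0.3593, du/dtau = 1.1513, dv/dtau = -0.7076


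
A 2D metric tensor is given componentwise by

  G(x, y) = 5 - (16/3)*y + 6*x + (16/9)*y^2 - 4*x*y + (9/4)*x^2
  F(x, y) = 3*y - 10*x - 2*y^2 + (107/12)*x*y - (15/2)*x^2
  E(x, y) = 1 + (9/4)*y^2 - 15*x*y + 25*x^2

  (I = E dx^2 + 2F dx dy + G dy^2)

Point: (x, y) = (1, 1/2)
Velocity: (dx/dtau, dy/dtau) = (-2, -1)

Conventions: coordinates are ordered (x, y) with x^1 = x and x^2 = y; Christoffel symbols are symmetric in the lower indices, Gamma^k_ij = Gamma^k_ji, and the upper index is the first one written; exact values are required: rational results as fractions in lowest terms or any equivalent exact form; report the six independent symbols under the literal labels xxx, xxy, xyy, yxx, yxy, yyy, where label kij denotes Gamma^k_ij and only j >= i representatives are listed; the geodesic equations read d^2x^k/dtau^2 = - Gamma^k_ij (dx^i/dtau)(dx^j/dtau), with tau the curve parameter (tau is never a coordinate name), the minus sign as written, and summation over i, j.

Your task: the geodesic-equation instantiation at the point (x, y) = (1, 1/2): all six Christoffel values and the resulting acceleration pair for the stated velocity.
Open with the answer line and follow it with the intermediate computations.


Answer: Gamma_xxx = 3060/3901, Gamma_xxy = -918/3901, Gamma_xyy = 816/3901, Gamma_yxx = -2040/3901, Gamma_yxy = 612/3901, Gamma_yyy = -544/3901; accelerations (d^2x/dtau^2, d^2y/dtau^2) = (-9384/3901, 6256/3901)

E = 305/16, F = -289/24, G = 325/36 at the point
E_x = 85/2, E_y = -51/4, F_x = -493/24, F_y = 119/12, G_x = 17/2, G_y = -68/9
EG - F^2 = 3901/144;  g^inv = (144/3901) * [[325/36, 289/24], [289/24, 305/16]]
first-kind symbols [ij,l] = (1/2)(d_i g_jl + d_j g_il - d_l g_ij): [xx,x] = E_x/2 = 85/4, [xx,y] = F_x - E_y/2 = -85/6, [xy,x] = E_y/2 = -51/8, [xy,y] = G_x/2 = 17/4, [yy,x] = F_y - G_x/2 = 17/3, [yy,y] = G_y/2 = -34/9
Gamma^x_ij = (G*[ij,x] - F*[ij,y])/(EG - F^2), Gamma^y_ij = (E*[ij,y] - F*[ij,x])/(EG - F^2)
Gamma_xxx = 3060/3901, Gamma_xxy = -918/3901, Gamma_xyy = 816/3901, Gamma_yxx = -2040/3901, Gamma_yxy = 612/3901, Gamma_yyy = -544/3901
d^2x/dtau^2 = -(Gamma_xxx*(-2)^2 + 2*Gamma_xxy*(-2)*(-1) + Gamma_xyy*(-1)^2) = -9384/3901
d^2y/dtau^2 = -(Gamma_yxx*(-2)^2 + 2*Gamma_yxy*(-2)*(-1) + Gamma_yyy*(-1)^2) = 6256/3901


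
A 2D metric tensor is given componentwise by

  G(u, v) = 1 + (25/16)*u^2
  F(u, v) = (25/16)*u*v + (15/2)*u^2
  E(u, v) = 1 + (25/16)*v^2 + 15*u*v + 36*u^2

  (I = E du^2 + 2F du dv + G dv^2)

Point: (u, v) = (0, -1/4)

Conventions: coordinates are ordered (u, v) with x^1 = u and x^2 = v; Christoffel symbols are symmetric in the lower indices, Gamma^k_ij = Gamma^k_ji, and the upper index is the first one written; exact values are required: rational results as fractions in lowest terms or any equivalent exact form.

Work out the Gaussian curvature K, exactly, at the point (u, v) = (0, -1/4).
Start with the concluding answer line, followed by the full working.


Answer: K = -102400/78961

E = 281/256, F = 0, G = 1, EG - F^2 = 281/256 at the point
E_u = -15/4, E_v = -25/32, F_u = -25/64, F_v = 0, G_u = 0, G_v = 0
E_vv = 25/8, F_uv = 25/16, G_uu = 25/8
By Brioschi, K is (det M1 - det M2) divided by (EG - F^2) squared.
M1 = [[-E_vv/2 + F_uv - G_uu/2, E_u/2, F_u - E_v/2], [F_v - G_u/2, E, F], [G_v/2, F, G]] = [[-25/16, -15/8, 0], [0, 281/256, 0], [0, 0, 1]]; det M1 = -7025/4096
M2 = [[0, E_v/2, G_u/2], [E_v/2, E, F], [G_u/2, F, G]] = [[0, -25/64, 0], [-25/64, 281/256, 0], [0, 0, 1]]; det M2 = -625/4096
det M1 - det M2 = -25/16; K = -25/16 / (281/256)^2 = -102400/78961


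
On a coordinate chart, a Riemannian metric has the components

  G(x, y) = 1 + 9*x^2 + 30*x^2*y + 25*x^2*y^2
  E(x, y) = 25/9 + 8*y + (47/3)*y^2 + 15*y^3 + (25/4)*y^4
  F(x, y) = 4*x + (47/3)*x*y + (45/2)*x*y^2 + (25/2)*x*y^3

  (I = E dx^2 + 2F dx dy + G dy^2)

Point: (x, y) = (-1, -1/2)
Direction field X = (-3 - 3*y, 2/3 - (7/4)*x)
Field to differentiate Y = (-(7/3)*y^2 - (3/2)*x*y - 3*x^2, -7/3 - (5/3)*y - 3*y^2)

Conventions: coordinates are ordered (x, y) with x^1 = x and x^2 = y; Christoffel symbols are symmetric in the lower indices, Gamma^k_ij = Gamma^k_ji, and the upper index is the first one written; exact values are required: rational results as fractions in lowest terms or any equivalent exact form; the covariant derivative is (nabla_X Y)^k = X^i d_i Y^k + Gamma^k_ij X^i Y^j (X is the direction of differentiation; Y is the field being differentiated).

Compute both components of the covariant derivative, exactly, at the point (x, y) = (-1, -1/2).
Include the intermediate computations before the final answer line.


E = 697/576, F = -11/48, G = 5/4 at the point
E_x = 0, E_y = 11/24, F_x = 11/48, F_y = -61/24, G_x = -1/2, G_y = 5
EG - F^2 = 841/576;  g^inv = (576/841) * [[5/4, 11/48], [11/48, 697/576]]
first-kind symbols [ij,l] = (1/2)(d_i g_jl + d_j g_il - d_l g_ij): [xx,x] = E_x/2 = 0, [xx,y] = F_x - E_y/2 = 0, [xy,x] = E_y/2 = 11/48, [xy,y] = G_x/2 = -1/4, [yy,x] = F_y - G_x/2 = -55/24, [yy,y] = G_y/2 = 5/2
Gamma^x_ij = (G*[ij,x] - F*[ij,y])/(EG - F^2), Gamma^y_ij = (E*[ij,y] - F*[ij,x])/(EG - F^2)
Gamma_xxx = 0, Gamma_xxy = 132/841, Gamma_xyy = -1320/841, Gamma_yxx = 0, Gamma_yxy = -144/841, Gamma_yyy = 1440/841
X = (-3/2, 29/12), Y = (-13/3, -9/4) at the point

Answer: (nabla_X Y)^x = 198593/30276, (nabla_X Y)^y = -36883/7569


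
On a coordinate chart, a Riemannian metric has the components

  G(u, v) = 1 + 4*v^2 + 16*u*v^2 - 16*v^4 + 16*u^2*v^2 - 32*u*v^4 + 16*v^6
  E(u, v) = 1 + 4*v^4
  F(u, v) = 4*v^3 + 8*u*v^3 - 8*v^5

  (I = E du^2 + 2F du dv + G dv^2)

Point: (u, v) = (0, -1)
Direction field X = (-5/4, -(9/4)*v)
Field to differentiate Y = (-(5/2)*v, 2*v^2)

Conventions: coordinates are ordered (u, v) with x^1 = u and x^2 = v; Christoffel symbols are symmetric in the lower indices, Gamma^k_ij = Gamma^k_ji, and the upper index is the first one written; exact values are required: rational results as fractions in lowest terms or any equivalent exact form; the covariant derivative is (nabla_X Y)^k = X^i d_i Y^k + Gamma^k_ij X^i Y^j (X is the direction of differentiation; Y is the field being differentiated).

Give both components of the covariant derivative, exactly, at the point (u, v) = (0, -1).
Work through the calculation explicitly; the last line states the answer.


E = 5, F = 4, G = 5 at the point
E_u = 0, E_v = -16, F_u = -8, F_v = -28, G_u = -16, G_v = -40
EG - F^2 = 9;  g^inv = (1/9) * [[5, -4], [-4, 5]]
first-kind symbols [ij,l] = (1/2)(d_i g_jl + d_j g_il - d_l g_ij): [uu,u] = E_u/2 = 0, [uu,v] = F_u - E_v/2 = 0, [uv,u] = E_v/2 = -8, [uv,v] = G_u/2 = -8, [vv,u] = F_v - G_u/2 = -20, [vv,v] = G_v/2 = -20
Gamma^u_ij = (G*[ij,u] - F*[ij,v])/(EG - F^2), Gamma^v_ij = (E*[ij,v] - F*[ij,u])/(EG - F^2)
Gamma_uuu = 0, Gamma_uuv = -8/9, Gamma_uvv = -20/9, Gamma_vuu = 0, Gamma_vuv = -8/9, Gamma_vvv = -20/9
X = (-5/4, 9/4), Y = (5/2, 2) at the point

Answer: (nabla_X Y)^u = -1325/72, (nabla_X Y)^v = -196/9


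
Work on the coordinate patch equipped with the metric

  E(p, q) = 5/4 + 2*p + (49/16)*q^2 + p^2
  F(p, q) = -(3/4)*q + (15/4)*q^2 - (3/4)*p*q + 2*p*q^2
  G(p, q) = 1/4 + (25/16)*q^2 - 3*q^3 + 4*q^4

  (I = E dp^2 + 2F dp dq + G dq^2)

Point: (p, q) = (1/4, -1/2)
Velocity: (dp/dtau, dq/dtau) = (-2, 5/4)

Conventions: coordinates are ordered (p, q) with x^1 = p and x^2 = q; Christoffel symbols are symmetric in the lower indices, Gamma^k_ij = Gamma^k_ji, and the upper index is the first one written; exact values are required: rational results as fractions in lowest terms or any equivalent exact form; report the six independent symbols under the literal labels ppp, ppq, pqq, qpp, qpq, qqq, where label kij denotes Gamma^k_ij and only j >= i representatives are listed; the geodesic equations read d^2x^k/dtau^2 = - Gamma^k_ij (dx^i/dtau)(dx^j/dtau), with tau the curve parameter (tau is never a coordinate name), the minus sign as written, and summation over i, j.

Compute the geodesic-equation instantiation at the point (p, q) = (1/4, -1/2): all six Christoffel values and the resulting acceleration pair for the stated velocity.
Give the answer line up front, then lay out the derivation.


Answer: Gamma_ppp = -8612/3761, Gamma_ppq = -7938/3761, Gamma_pqq = -8664/3761, Gamma_qpp = 17570/3761, Gamma_qpq = 9604/3761, Gamma_qqq = 1846/3761; accelerations (d^2p/dtau^2, d^2q/dtau^2) = (16591/7522, -201155/30088)

E = 165/64, F = 49/32, G = 81/64 at the point
E_p = 5/2, E_q = -49/16, F_p = 7/8, F_q = -83/16, G_p = 0, G_q = -93/16
EG - F^2 = 3761/4096;  g^inv = (4096/3761) * [[81/64, -49/32], [-49/32, 165/64]]
first-kind symbols [ij,l] = (1/2)(d_i g_jl + d_j g_il - d_l g_ij): [pp,p] = E_p/2 = 5/4, [pp,q] = F_p - E_q/2 = 77/32, [pq,p] = E_q/2 = -49/32, [pq,q] = G_p/2 = 0, [qq,p] = F_q - G_p/2 = -83/16, [qq,q] = G_q/2 = -93/32
Gamma^p_ij = (G*[ij,p] - F*[ij,q])/(EG - F^2), Gamma^q_ij = (E*[ij,q] - F*[ij,p])/(EG - F^2)
Gamma_ppp = -8612/3761, Gamma_ppq = -7938/3761, Gamma_pqq = -8664/3761, Gamma_qpp = 17570/3761, Gamma_qpq = 9604/3761, Gamma_qqq = 1846/3761
d^2p/dtau^2 = -(Gamma_ppp*(-2)^2 + 2*Gamma_ppq*(-2)*(5/4) + Gamma_pqq*(5/4)^2) = 16591/7522
d^2q/dtau^2 = -(Gamma_qpp*(-2)^2 + 2*Gamma_qpq*(-2)*(5/4) + Gamma_qqq*(5/4)^2) = -201155/30088


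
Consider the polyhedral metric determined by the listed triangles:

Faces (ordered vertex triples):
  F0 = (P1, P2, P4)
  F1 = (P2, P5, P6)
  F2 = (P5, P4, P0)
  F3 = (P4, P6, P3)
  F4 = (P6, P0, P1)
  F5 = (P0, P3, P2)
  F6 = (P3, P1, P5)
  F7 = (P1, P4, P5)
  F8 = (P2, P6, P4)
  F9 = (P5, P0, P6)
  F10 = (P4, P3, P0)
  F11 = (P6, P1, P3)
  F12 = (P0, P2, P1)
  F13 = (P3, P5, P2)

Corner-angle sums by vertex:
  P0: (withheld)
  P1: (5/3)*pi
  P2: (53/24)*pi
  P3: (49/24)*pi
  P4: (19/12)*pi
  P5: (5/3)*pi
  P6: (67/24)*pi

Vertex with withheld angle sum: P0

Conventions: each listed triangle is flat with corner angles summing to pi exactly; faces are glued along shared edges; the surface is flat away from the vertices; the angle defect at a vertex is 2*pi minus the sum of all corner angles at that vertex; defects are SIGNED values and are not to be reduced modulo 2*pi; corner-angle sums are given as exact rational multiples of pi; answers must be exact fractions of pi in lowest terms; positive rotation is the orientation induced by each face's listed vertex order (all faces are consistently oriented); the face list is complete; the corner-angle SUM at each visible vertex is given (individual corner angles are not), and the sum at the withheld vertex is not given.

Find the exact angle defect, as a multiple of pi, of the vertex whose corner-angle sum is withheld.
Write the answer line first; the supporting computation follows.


Answer: defect(P0) = -pi/24

V = 7, E = 21, F = 14; chi = V - E + F = 0
Gauss-Bonnet: total defect = 2*pi*chi = 0; visible defects sum to pi/24


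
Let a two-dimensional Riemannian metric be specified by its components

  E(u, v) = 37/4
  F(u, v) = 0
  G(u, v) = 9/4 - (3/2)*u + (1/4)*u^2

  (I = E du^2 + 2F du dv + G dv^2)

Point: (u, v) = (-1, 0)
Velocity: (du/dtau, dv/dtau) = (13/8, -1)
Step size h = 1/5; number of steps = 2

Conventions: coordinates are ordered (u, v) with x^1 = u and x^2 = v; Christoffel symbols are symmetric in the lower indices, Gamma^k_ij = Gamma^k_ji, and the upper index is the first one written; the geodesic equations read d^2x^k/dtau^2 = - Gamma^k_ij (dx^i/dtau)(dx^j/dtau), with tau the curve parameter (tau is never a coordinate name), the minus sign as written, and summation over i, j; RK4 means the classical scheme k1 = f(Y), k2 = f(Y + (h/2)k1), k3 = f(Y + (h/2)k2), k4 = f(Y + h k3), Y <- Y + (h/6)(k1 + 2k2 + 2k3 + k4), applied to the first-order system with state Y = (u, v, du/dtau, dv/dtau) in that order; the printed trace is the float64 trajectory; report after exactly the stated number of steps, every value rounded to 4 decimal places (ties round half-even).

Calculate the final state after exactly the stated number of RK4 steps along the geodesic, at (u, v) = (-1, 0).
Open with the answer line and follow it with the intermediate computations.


Answer: u = -0.3603, v = -0.4766, du/dtau = 1.5685, dv/dtau = -1.4170

f(Y) = (du/dtau, dv/dtau, -Gamma^u_ij Y'^i Y'^j, -Gamma^v_ij Y'^i Y'^j) with the Gammas evaluated at the stage position; h = 0.200000; intermediate values shown to 6 dp
step 0: u = -1.0000, v = 0.0000, du/dtau = 1.6250, dv/dtau = -1.0000
step 1:
  k1: at (u, v) = (-1.000000, 0.000000), (du/dtau, dv/dtau) = (1.625000, -1.000000); Gamma_uuu = 0.000000, Gamma_uuv = 0.000000, Gamma_uvv = 0.108108, Gamma_vuu = 0.000000, Gamma_vuv = -0.250000, Gamma_vvv = 0.000000; k1 = (1.625000, -1.000000, -0.108108, -0.812500)
  k2: at (u, v) = (-0.837500, -0.100000), (du/dtau, dv/dtau) = (1.614189, -1.081250); Gamma_uuu = 0.000000, Gamma_uuv = 0.000000, Gamma_uvv = 0.103716, Gamma_vuu = 0.000000, Gamma_vuv = -0.260586, Gamma_vvv = 0.000000; k2 = (1.614189, -1.081250, -0.121255, -0.909625)
  k3: at (u, v) = (-0.838581, -0.108125), (du/dtau, dv/dtau) = (1.612875, -1.090962); Gamma_uuu = 0.000000, Gamma_uuv = 0.000000, Gamma_uvv = 0.103745, Gamma_vuu = 0.000000, Gamma_vuv = -0.260513, Gamma_vvv = 0.000000; k3 = (1.612875, -1.090962, -0.123478, -0.916790)
  k4: at (u, v) = (-0.677425, -0.218192), (du/dtau, dv/dtau) = (1.600304, -1.183358); Gamma_uuu = 0.000000, Gamma_uuv = 0.000000, Gamma_uvv = 0.099390, Gamma_vuu = 0.000000, Gamma_vuv = -0.271929, Gamma_vvv = 0.000000; k4 = (1.600304, -1.183358, -0.139179, -1.029923)
  Y <- Y + (h/6)(k1 + 2k2 + 2k3 + k4): u = -0.6774, v = -0.2176, du/dtau = 1.6004, dv/dtau = -1.1832
step 2:
  k1: at (u, v) = (-0.677352, -0.217593), (du/dtau, dv/dtau) = (1.600442, -1.183175); Gamma_uuu = 0.000000, Gamma_uuv = 0.000000, Gamma_uvv = 0.099388, Gamma_vuu = 0.000000, Gamma_vuv = -0.271935, Gamma_vvv = 0.000000; k1 = (1.600442, -1.183175, -0.139133, -1.029873)
  k2: at (u, v) = (-0.517308, -0.335910), (du/dtau, dv/dtau) = (1.586528, -1.286162); Gamma_uuu = 0.000000, Gamma_uuv = 0.000000, Gamma_uvv = 0.095062, Gamma_vuu = 0.000000, Gamma_vuv = -0.284308, Gamma_vvv = 0.000000; k2 = (1.586528, -1.286162, -0.157253, -1.160281)
  k3: at (u, v) = (-0.518699, -0.346209), (du/dtau, dv/dtau) = (1.584716, -1.299203); Gamma_uuu = 0.000000, Gamma_uuv = 0.000000, Gamma_uvv = 0.095100, Gamma_vuu = 0.000000, Gamma_vuv = -0.284196, Gamma_vvv = 0.000000; k3 = (1.584716, -1.299203, -0.160522, -1.170244)
  k4: at (u, v) = (-0.360409, -0.477433), (du/dtau, dv/dtau) = (1.568337, -1.417224); Gamma_uuu = 0.000000, Gamma_uuv = 0.000000, Gamma_uvv = 0.090822, Gamma_vuu = 0.000000, Gamma_vuv = -0.297583, Gamma_vvv = 0.000000; k4 = (1.568337, -1.417224, -0.182418, -1.322866)
  Y <- Y + (h/6)(k1 + 2k2 + 2k3 + k4): u = -0.3603, v = -0.4766, du/dtau = 1.5685, dv/dtau = -1.4170


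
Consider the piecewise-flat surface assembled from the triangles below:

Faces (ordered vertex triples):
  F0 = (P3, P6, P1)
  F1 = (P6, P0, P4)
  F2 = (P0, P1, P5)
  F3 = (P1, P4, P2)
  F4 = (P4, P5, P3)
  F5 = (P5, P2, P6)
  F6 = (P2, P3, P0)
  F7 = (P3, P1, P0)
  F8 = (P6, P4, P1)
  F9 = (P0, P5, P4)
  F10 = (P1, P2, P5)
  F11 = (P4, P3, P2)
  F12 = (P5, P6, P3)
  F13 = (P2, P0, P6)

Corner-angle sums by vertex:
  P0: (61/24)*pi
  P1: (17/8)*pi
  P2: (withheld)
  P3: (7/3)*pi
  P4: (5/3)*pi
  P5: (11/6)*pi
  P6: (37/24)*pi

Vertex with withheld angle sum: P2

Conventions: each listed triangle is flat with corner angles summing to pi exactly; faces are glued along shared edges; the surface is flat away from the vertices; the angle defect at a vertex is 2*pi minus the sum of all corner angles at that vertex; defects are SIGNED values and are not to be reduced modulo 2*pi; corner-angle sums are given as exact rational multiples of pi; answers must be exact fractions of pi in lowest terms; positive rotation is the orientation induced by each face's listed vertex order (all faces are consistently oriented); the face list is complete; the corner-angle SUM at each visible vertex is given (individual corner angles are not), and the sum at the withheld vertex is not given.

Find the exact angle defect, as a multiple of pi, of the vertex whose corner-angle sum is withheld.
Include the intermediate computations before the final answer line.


V = 7, E = 21, F = 14; chi = V - E + F = 0
Gauss-Bonnet: total defect = 2*pi*chi = 0; visible defects sum to -pi/24

Answer: defect(P2) = pi/24


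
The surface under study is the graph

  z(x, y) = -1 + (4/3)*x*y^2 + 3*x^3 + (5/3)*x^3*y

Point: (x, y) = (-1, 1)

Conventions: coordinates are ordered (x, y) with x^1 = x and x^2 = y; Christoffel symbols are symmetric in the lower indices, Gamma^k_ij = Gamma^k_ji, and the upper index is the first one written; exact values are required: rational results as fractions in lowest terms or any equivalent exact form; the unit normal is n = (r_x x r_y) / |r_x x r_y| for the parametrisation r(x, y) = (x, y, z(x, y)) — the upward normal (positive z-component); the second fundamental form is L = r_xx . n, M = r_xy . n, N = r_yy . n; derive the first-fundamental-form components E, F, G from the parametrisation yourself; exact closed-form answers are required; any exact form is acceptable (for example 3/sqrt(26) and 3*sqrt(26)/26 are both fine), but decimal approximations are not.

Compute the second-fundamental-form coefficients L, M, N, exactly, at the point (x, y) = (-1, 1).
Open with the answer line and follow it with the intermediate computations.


Answer: L = -42*sqrt(2294)/1147, M = 23*sqrt(2294)/2294, N = -4*sqrt(2294)/1147

z_x = 46/3, z_y = -13/3, z_xx = -28, z_xy = 23/3, z_yy = -8/3
E = 2125/9, F = -598/9, G = 178/9; answer radicand W^2 = 2294/9
unnormalised second-form numerators: l = -28, m = 23/3, n = -8/3; L = l/sqrt(2294/9), and similarly M = m/sqrt(W^2), N = n/sqrt(W^2)


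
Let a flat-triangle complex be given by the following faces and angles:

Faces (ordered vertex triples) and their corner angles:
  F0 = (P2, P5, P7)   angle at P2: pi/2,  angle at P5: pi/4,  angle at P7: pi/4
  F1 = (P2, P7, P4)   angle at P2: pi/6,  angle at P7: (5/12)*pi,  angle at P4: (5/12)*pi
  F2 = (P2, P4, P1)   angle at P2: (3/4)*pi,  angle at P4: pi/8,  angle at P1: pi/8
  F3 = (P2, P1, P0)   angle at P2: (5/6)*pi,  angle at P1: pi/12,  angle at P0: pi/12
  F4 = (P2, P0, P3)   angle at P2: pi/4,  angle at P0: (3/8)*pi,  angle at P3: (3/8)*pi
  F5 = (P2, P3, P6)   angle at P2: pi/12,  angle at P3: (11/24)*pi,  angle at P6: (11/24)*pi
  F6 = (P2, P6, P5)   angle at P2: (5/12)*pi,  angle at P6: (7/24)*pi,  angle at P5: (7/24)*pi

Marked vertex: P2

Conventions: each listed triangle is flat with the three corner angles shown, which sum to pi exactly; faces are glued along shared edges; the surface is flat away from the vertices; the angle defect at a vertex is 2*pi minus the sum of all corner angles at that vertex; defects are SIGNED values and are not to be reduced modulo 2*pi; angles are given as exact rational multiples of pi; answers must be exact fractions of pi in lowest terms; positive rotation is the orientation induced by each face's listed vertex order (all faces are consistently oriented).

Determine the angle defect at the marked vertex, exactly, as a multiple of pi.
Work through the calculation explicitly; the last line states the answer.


Sum of corner angles at P2: 3*pi
defect = 2*pi - 3*pi

Answer: defect(P2) = -pi


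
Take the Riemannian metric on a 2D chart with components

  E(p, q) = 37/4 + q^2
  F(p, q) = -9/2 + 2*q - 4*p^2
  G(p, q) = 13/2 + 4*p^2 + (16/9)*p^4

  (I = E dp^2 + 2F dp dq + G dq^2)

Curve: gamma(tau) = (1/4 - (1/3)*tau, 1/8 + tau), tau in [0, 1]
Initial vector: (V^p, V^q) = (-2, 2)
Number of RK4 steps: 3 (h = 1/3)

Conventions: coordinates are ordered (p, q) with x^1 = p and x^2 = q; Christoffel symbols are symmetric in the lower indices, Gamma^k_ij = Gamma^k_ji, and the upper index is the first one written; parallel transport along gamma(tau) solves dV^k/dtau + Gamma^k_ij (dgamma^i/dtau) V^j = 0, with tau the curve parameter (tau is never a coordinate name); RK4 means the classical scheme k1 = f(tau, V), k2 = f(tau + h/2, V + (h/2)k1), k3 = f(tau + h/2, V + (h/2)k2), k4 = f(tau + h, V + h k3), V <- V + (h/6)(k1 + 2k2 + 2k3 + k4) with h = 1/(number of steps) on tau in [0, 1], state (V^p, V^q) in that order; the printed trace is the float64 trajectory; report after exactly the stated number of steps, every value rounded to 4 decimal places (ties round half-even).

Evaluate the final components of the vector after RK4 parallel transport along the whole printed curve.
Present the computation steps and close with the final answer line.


gamma'(tau) = (-1/3, 1); f(tau, V)^k = -Gamma^k_ij(gamma(tau)) gamma'^i(tau) V^j; h = 1/3; intermediate values shown to 6 dp
curve data and Christoffel symbols at the stage parameters:
  tau = 0.000000: gamma = (0.250000, 0.125000), gamma' = (-0.333333, 1.000000); Gamma_ppp = -0.225758, Gamma_ppq = 0.132082, Gamma_pqq = 0.150660, Gamma_qpp = -0.464842, Gamma_qpq = 0.244182, Gamma_qqq = 0.100337
  tau = 0.166667: gamma = (0.194444, 0.291667), gamma' = (-0.333333, 1.000000); Gamma_ppp = -0.164912, Gamma_ppq = 0.114361, Gamma_pqq = 0.174659, Gamma_qpp = -0.378442, Gamma_qpq = 0.190738, Gamma_qqq = 0.106781
  tau = 0.333333: gamma = (0.138889, 0.458333), gamma' = (-0.333333, 1.000000); Gamma_ppp = -0.117658, Gamma_ppq = 0.104108, Gamma_pqq = 0.193306, Gamma_qpp = -0.304072, Gamma_qpq = 0.143842, Gamma_qqq = 0.107573
  tau = 0.500000: gamma = (0.083333, 0.625000), gamma' = (-0.333333, 1.000000); Gamma_ppp = -0.081125, Gamma_ppq = 0.099241, Gamma_pqq = 0.208212, Gamma_qpp = -0.238604, Gamma_qpq = 0.101209, Gamma_qqq = 0.104548
  tau = 0.666667: gamma = (0.027778, 0.791667), gamma' = (-0.333333, 1.000000); Gamma_ppp = -0.053143, Gamma_ppq = 0.098249, Gamma_pqq = 0.220506, Gamma_qpp = -0.179769, Gamma_qpq = 0.061210, Gamma_qqq = 0.099002
  tau = 0.833333: gamma = (-0.027778, 0.958333), gamma' = (-0.333333, 1.000000); Gamma_ppp = -0.032032, Gamma_ppq = 0.100015, Gamma_pqq = 0.230990, Gamma_qpp = -0.125934, Gamma_qpq = 0.022681, Gamma_qqq = 0.091870
  tau = 1.000000: gamma = (-0.083333, 1.125000), gamma' = (-0.333333, 1.000000); Gamma_ppp = -0.016452, Gamma_ppq = 0.103692, Gamma_pqq = 0.240246, Gamma_qpp = -0.075952, Gamma_qpq = -0.015197, Gamma_qqq = 0.083829
step 0: V^p = -2.0000, V^q = 2.0000
step 1: k1 = (0.201402, 0.760372), k2 = (0.042598, 0.531255), k3 = (0.052294, 0.541292), k4 = (-0.061668, 0.356115); V <- V + (h/6)(k1 + 2k2 + 2k3 + k4): V^p = -1.9817, V^q = 2.1812
step 2: k1 = (-0.061915, 0.355855), k2 = (-0.140829, 0.201391), k3 = (-0.134659, 0.205591), k4 = (-0.187390, 0.068658); V <- V + (h/6)(k1 + 2k2 + 2k3 + k4): V^p = -2.0262, V^q = 2.2500
step 3: k1 = (-0.187491, 0.068585), k2 = (-0.219237, -0.057632), k3 = (-0.214494, -0.055516), k4 = (-0.229966, -0.177140); V <- V + (h/6)(k1 + 2k2 + 2k3 + k4): V^p = -2.0975, V^q = 2.2314

Answer: V^p = -2.0975, V^q = 2.2314


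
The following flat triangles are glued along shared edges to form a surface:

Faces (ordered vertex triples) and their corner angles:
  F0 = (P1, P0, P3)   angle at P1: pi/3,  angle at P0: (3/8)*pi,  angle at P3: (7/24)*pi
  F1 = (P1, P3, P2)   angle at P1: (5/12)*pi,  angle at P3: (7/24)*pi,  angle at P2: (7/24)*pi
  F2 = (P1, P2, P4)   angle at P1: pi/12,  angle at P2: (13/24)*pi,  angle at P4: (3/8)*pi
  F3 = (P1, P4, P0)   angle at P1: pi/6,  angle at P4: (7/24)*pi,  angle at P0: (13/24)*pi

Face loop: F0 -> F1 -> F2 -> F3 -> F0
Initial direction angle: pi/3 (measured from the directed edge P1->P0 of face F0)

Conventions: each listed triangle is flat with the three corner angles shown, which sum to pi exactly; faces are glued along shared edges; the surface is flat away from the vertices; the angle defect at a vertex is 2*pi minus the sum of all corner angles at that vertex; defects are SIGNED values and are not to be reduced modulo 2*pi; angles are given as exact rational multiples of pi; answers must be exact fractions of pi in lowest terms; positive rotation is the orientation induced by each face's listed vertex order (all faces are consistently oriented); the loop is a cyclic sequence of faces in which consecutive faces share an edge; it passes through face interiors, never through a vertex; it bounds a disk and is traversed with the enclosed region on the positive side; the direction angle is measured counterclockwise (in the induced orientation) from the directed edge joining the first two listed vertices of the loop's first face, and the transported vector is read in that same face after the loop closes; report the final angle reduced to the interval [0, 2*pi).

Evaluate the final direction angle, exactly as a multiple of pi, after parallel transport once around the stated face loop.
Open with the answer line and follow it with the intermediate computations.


Answer: final direction angle = (4/3)*pi

enclosed vertex P1: corner angles sum to pi, defect = 2*pi - pi = pi
final direction = starting direction + enclosed defect total, reduced mod 2*pi (induced orientation)
final angle = pi/3 + pi = (4/3)*pi (mod 2*pi)
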